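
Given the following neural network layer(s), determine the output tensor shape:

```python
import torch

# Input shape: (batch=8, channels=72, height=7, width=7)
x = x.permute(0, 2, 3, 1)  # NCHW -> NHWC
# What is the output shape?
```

Input: (8, 72, 7, 7) -> Output: (8, 7, 7, 72)

Answer: (8, 7, 7, 72)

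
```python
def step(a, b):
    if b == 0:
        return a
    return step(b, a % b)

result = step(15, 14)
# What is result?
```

step(15, 14) -> step(14, 1) -> step(1, 0) -> 1

Answer: 1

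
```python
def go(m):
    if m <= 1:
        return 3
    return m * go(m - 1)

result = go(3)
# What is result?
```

go(3) = 3 * 2 * 3 = 18

Answer: 18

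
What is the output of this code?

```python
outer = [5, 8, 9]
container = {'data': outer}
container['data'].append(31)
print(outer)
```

Key concept: dict holds reference to list.
Step by step:
`outer = [5, 8, 9]` → outer = [5, 8, 9]
`container = {'data': outer}` → container = {'data': [5, 8, 9]}
`container['data'].append(31)` → outer = [5, 8, 9, 31]; container = {'data': [5, 8, 9, 31]}
`print(outer)` → prints [5, 8, 9, 31]

Answer: [5, 8, 9, 31]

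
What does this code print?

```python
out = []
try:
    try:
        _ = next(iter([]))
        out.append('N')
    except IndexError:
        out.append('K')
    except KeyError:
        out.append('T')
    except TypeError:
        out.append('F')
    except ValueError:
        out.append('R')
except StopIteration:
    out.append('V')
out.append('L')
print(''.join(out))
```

Execution trace: 'V' (outer except StopIteration) → 'L' (after the try/except). Output: VL

Answer: VL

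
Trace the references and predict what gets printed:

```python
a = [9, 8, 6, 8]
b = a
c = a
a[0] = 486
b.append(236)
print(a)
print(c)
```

Key concept: multiple aliases.
Step by step:
`a = [9, 8, 6, 8]` → a = [9, 8, 6, 8]
`b = a` → b = [9, 8, 6, 8] (same object as a)
`c = a` → c = [9, 8, 6, 8] (same object as a, b)
`a[0] = 486` → a = [486, 8, 6, 8] (same object as b, c); b = [486, 8, 6, 8] (same object as a, c); c = [486, 8, 6, 8] (same object as a, b)
`b.append(236)` → a = [486, 8, 6, 8, 236] (same object as b, c); b = [486, 8, 6, 8, 236] (same object as a, c); c = [486, 8, 6, 8, 236] (same object as a, b)
`print(a)` → prints [486, 8, 6, 8, 236]
`print(c)` → prints [486, 8, 6, 8, 236]

Answer:
[486, 8, 6, 8, 236]
[486, 8, 6, 8, 236]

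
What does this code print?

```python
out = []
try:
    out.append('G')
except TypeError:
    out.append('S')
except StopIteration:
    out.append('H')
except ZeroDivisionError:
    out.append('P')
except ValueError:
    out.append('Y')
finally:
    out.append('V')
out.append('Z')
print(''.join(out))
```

Execution trace: 'G' (try body, no exception) → 'V' (finally) → 'Z' (after the try/except). Output: GVZ

Answer: GVZ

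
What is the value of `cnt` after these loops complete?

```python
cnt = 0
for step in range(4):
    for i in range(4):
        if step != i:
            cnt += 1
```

4² - 4 (exclude diagonal)
`cnt` takes the values: 0 → 1 → 2 → 3 → 4 → 5 → 6 → 7 → 8 → 9 → 10 → 11 → 12

Answer: 12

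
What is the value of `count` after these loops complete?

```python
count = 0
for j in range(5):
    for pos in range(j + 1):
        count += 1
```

Triangle: 1 + 2 + ... + 5
`count` takes the values: 0 → 1 → 2 → 3 → 4 → 5 → 6 → 7 → 8 → 9 → 10 → 11 → 12 → 13 → 14 → 15

Answer: 15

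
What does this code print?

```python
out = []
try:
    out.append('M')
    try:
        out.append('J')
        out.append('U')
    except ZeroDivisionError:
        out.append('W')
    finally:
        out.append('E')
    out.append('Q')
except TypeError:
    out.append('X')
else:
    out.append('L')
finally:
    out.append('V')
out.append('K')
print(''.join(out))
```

Execution trace: 'M' (try body) → 'J' (inner try body) → 'U' (inner try body, no exception) → 'E' (inner finally) → 'Q' (try body, no exception) → 'L' (else) → 'V' (finally) → 'K' (after the try/except). Output: MJUEQLVK

Answer: MJUEQLVK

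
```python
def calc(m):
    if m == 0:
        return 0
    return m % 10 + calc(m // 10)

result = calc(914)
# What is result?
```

Sum of digits of 914: 4 + 1 + 9 = 14

Answer: 14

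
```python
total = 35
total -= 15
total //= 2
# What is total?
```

Trace:
`total = 35` → total = 35
`total -= 15` → total = 20
`total //= 2` → total = 10
So total = 10

Answer: 10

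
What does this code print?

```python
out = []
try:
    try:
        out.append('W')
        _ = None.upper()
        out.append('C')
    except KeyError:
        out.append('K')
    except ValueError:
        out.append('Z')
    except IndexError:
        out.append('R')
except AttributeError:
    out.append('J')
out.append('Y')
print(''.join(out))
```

Execution trace: 'W' (try body) → 'J' (outer except AttributeError) → 'Y' (after the try/except). Output: WJY

Answer: WJY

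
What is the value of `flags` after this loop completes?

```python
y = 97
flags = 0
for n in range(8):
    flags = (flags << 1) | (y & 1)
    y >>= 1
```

Reverse lowest 8 bits of 97
`flags` takes the values: 0 → 1 → 2 → 4 → 8 → 16 → 33 → 67 → 134

Answer: 134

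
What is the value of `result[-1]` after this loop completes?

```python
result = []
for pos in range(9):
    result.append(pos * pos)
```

Last element of squares 0 to 8
`result` takes the values: [] → [0] → [0, 1] → [0, 1, 4] → [0, 1, 4, 9] → [0, 1, 4, 9, 16] → [0, 1, 4, 9, 16, 25] → [0, 1, 4, 9, 16, 25, 36] → [0, 1, 4, 9, 16, 25, 36, 49] → [0, 1, 4, 9, 16, 25, 36, 49, 64]
So `result[-1]` = 64

Answer: 64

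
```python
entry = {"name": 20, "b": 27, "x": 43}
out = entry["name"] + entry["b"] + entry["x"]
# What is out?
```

Trace:
`entry = {"name": 20, "b": 27, "x": 43}` → entry = {'name': 20, 'b': 27, 'x': 43}
`out = entry["name"] + entry["b"] + entry["x"]` → out = 90
So out = 90

Answer: 90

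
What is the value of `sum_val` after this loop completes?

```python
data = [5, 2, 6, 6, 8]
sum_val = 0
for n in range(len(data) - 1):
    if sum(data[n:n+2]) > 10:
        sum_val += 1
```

Count windows with sum > 10
`sum_val` takes the values: 0 → 1 → 2

Answer: 2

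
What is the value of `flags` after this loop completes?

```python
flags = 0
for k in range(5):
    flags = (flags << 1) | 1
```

Build 5 consecutive 1-bits: 0b11111
`flags` takes the values: 0 → 1 → 3 → 7 → 15 → 31

Answer: 31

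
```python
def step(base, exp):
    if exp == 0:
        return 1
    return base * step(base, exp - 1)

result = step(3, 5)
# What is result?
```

step(3, 5) = 3 * 3 * 3 * 3 * 3 = 243

Answer: 243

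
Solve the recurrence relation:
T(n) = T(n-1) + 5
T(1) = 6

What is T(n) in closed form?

Unrolling: T(n) = T(1) + 5·(n-1) = 6 + 5(n-1) = 5n + 1.

Answer: T(n) = 5n + 1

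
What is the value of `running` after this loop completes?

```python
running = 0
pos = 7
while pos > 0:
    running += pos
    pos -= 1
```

Sum 7 down to 1
`running` takes the values: 0 → 7 → 13 → 18 → 22 → 25 → 27 → 28

Answer: 28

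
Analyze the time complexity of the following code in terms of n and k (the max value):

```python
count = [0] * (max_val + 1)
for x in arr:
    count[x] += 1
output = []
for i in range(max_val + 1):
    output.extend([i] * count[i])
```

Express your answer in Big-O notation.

This is Counting sort (k = max value). Time complexity: O(n + k).

Answer: O(n + k)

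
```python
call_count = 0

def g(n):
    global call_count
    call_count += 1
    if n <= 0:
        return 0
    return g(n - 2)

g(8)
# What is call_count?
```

Linear recursion stepping by 2: 5 calls from n=8 down to ≤0.

Answer: 5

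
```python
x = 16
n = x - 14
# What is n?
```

Trace:
`x = 16` → x = 16
`n = x - 14` → n = 2
So n = 2

Answer: 2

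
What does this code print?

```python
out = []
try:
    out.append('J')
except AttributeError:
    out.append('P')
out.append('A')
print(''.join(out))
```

Execution trace: 'J' (try body, no exception) → 'A' (after the try/except). Output: JA

Answer: JA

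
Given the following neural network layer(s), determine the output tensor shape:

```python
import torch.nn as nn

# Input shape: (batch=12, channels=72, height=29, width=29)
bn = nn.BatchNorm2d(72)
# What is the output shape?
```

Input: (12, 72, 29, 29) -> Output: (12, 72, 29, 29)

Answer: (12, 72, 29, 29)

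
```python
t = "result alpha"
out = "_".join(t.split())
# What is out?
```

Trace:
`t = "result alpha"` → t = 'result alpha'
`out = "_".join(t.split())` → out = 'result_alpha'
So out = 'result_alpha'

Answer: 'result_alpha'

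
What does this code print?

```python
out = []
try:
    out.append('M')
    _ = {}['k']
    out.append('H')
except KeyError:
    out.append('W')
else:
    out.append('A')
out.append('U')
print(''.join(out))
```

Execution trace: 'M' (try body) → 'W' (except KeyError) → 'U' (after the try/except). Output: MWU

Answer: MWU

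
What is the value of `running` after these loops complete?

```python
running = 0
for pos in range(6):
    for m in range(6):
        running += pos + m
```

Sum of all pos+m for pos,m in 6x6
`running` takes the values: 0 → 1 → 3 → 6 → 10 → 15 → 16 → 18 → 21 → 25 → 30 → 36 → 38 → 41 → 45 → 50 → 56 → 63 → 66 → 70 → 75 → 81 → 88 → 96 → 100 → 105 → 111 → 118 → 126 → 135 → 140 → 146 → 153 → 161 → 170 → 180

Answer: 180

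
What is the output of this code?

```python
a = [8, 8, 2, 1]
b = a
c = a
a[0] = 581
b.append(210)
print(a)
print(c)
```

Key concept: multiple aliases.
Step by step:
`a = [8, 8, 2, 1]` → a = [8, 8, 2, 1]
`b = a` → b = [8, 8, 2, 1] (same object as a)
`c = a` → c = [8, 8, 2, 1] (same object as a, b)
`a[0] = 581` → a = [581, 8, 2, 1] (same object as b, c); b = [581, 8, 2, 1] (same object as a, c); c = [581, 8, 2, 1] (same object as a, b)
`b.append(210)` → a = [581, 8, 2, 1, 210] (same object as b, c); b = [581, 8, 2, 1, 210] (same object as a, c); c = [581, 8, 2, 1, 210] (same object as a, b)
`print(a)` → prints [581, 8, 2, 1, 210]
`print(c)` → prints [581, 8, 2, 1, 210]

Answer:
[581, 8, 2, 1, 210]
[581, 8, 2, 1, 210]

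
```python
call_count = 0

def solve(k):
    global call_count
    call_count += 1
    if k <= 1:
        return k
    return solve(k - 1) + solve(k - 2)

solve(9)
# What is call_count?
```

Calls(k) = 1 + Calls(k-1) + Calls(k-2); Calls(0)=Calls(1)=1. For k=9 this gives 109.

Answer: 109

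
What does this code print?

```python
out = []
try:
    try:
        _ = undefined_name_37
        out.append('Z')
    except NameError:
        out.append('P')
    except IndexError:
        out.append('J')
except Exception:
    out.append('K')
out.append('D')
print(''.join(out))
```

Execution trace: 'P' (inner except NameError) → 'D' (after the try/except). Output: PD

Answer: PD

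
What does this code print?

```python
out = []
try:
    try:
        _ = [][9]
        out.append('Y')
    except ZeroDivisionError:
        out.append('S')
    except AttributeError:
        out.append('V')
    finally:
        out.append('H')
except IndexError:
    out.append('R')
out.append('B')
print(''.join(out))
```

Execution trace: 'H' (finally) → 'R' (outer except IndexError) → 'B' (after the try/except). Output: HRB

Answer: HRB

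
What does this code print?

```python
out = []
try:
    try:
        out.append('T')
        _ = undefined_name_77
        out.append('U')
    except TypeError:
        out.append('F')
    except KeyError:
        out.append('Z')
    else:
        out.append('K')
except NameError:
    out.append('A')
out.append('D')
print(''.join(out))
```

Execution trace: 'T' (try body) → 'A' (outer except NameError) → 'D' (after the try/except). Output: TAD

Answer: TAD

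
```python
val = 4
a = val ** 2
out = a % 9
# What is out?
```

Trace:
`val = 4` → val = 4
`a = val ** 2` → a = 16
`out = a % 9` → out = 7
So out = 7

Answer: 7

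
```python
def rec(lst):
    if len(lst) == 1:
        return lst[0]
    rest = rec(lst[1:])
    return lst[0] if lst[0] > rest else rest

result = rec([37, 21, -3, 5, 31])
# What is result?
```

Recursive max over [37, 21, -3, 5, 31] = 37

Answer: 37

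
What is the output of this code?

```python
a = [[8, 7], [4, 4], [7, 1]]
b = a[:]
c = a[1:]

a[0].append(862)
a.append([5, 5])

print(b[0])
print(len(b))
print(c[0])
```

Key concept: slice with nested mutation.
Step by step:
`a = [[8, 7], [4, 4], [7, 1]]` → a = [[8, 7], [4, 4], [7, 1]]
`b = a[:]` → b = [[8, 7], [4, 4], [7, 1]]
`c = a[1:]` → c = [[4, 4], [7, 1]]
`a[0].append(862)` → a = [[8, 7, 862], [4, 4], [7, 1]]; b = [[8, 7, 862], [4, 4], [7, 1]]
`a.append([5, 5])` → a = [[8, 7, 862], [4, 4], [7, 1], [5, 5]]
`print(b[0])` → prints [8, 7, 862]
`print(len(b))` → prints 3
`print(c[0])` → prints [4, 4]

Answer:
[8, 7, 862]
3
[4, 4]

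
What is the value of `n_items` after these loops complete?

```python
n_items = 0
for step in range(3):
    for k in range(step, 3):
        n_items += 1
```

Upper triangle: 3 + 2 + ... + 1
`n_items` takes the values: 0 → 1 → 2 → 3 → 4 → 5 → 6

Answer: 6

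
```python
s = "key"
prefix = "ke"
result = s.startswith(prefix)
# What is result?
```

Trace:
`s = "key"` → s = 'key'
`prefix = "ke"` → prefix = 'ke'
`result = s.startswith(prefix)` → result = True
So result = True

Answer: True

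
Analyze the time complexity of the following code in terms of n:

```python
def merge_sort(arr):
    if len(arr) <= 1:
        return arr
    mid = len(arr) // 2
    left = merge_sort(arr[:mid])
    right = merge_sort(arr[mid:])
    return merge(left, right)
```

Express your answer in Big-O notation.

This is Merge sort. Time complexity: O(n log n).

Answer: O(n log n)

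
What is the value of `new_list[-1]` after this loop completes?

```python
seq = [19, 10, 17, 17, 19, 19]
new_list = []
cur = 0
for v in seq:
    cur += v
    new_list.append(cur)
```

Cumulative sum ends at 101
`new_list` takes the values: [] → [19] → [19, 29] → [19, 29, 46] → [19, 29, 46, 63] → [19, 29, 46, 63, 82] → [19, 29, 46, 63, 82, 101]
So `new_list[-1]` = 101

Answer: 101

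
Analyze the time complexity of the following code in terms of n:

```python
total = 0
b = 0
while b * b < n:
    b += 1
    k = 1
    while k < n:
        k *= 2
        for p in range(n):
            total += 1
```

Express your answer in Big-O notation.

Each loop level contributes: √n × log n × n. Multiplying the contributions gives O(n√n log n).

Answer: O(n√n log n)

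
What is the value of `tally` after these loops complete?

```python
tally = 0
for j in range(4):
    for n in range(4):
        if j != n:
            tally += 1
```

4² - 4 (exclude diagonal)
`tally` takes the values: 0 → 1 → 2 → 3 → 4 → 5 → 6 → 7 → 8 → 9 → 10 → 11 → 12

Answer: 12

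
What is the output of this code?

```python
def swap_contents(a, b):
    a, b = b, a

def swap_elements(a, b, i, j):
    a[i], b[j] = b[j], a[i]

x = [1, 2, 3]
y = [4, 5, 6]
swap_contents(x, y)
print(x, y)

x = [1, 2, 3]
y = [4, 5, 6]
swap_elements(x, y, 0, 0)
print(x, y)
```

Key concept: parameter rebinding vs mutation.
Step by step:
`x = [1, 2, 3]` → x = [1, 2, 3]
`y = [4, 5, 6]` → y = [4, 5, 6]
`swap_contents(x, y)` → no visible change to tracked variables
`print(x, y)` → prints [1, 2, 3] [4, 5, 6]
`x = [1, 2, 3]` → x = [1, 2, 3]
`y = [4, 5, 6]` → y = [4, 5, 6]
`swap_elements(x, y, 0, 0)` → x = [4, 2, 3]; y = [1, 5, 6]
`print(x, y)` → prints [4, 2, 3] [1, 5, 6]

Answer:
[1, 2, 3] [4, 5, 6]
[4, 2, 3] [1, 5, 6]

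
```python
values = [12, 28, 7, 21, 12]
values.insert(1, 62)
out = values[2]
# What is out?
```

Trace:
`values = [12, 28, 7, 21, 12]` → values = [12, 28, 7, 21, 12]
`values.insert(1, 62)` → values = [12, 62, 28, 7, 21, 12]
`out = values[2]` → out = 28
So out = 28

Answer: 28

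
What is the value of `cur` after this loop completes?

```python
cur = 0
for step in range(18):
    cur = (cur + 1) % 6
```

Increment mod 6, 18 times = 0
`cur` takes the values: 0 → 1 → 2 → 3 → 4 → 5 → 0 → 1 → 2 → 3 → 4 → 5 → 0 → 1 → 2 → 3 → 4 → 5 → 0

Answer: 0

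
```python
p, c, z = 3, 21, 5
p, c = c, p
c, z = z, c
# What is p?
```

Trace:
`p, c, z = 3, 21, 5` → p = 3; c = 21; z = 5
`p, c = c, p` → p = 21; c = 3
`c, z = z, c` → c = 5; z = 3
So p = 21

Answer: 21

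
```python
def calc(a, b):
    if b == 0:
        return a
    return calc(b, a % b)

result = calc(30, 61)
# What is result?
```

calc(30, 61) -> calc(61, 30) -> calc(30, 1) -> calc(1, 0) -> 1

Answer: 1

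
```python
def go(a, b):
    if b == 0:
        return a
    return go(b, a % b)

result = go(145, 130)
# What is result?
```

go(145, 130) -> go(130, 15) -> go(15, 10) -> go(10, 5) -> go(5, 0) -> 5

Answer: 5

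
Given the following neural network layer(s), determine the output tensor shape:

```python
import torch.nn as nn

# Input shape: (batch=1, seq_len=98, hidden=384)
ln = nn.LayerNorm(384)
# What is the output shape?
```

Input: (1, 98, 384) -> Output: (1, 98, 384)

Answer: (1, 98, 384)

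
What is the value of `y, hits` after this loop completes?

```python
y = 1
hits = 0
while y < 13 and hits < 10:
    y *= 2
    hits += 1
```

Double until >= 13 or 10 iterations
`y, hits` takes the values: (1, 0) → (2, 0) → (2, 1) → (4, 1) → (4, 2) → (8, 2) → (8, 3) → (16, 3) → (16, 4)

Answer: 16, 4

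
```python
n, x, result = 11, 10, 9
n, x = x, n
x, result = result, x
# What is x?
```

Trace:
`n, x, result = 11, 10, 9` → n = 11; x = 10; result = 9
`n, x = x, n` → n = 10; x = 11
`x, result = result, x` → x = 9; result = 11
So x = 9

Answer: 9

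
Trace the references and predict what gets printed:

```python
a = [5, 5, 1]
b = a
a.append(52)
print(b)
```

Key concept: basic list aliasing.
Step by step:
`a = [5, 5, 1]` → a = [5, 5, 1]
`b = a` → b = [5, 5, 1] (same object as a)
`a.append(52)` → a = [5, 5, 1, 52] (same object as b); b = [5, 5, 1, 52] (same object as a)
`print(b)` → prints [5, 5, 1, 52]

Answer: [5, 5, 1, 52]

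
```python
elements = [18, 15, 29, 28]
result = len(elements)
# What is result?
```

Trace:
`elements = [18, 15, 29, 28]` → elements = [18, 15, 29, 28]
`result = len(elements)` → result = 4
So result = 4

Answer: 4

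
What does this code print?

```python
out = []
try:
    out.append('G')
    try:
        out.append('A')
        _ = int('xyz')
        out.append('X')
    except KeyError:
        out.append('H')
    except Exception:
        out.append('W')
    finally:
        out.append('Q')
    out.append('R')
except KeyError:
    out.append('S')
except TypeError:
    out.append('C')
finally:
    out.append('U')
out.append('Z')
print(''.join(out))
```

Execution trace: 'G' (try body) → 'A' (inner try body) → 'W' (inner except Exception) → 'Q' (inner finally) → 'R' (try body, no exception) → 'U' (finally) → 'Z' (after the try/except). Output: GAWQRUZ

Answer: GAWQRUZ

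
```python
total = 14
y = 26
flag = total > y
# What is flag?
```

Trace:
`total = 14` → total = 14
`y = 26` → y = 26
`flag = total > y` → flag = False
So flag = False

Answer: False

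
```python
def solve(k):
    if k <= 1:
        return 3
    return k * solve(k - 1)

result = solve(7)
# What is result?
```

solve(7) = 7 * 6 * 5 * 4 * 3 * 2 * 3 = 15120

Answer: 15120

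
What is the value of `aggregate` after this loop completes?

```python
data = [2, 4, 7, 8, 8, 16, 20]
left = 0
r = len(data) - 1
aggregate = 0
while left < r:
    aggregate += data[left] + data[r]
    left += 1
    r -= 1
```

Sum of pairs from ends
`aggregate` takes the values: 0 → 22 → 42 → 57

Answer: 57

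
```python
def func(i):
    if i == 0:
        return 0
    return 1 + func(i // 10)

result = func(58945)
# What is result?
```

Count of digits of 58945: 5

Answer: 5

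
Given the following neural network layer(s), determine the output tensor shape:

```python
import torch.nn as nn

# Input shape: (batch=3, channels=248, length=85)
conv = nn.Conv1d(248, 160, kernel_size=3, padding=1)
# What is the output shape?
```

Input: (3, 248, 85) -> Output: (3, 160, 85)

Answer: (3, 160, 85)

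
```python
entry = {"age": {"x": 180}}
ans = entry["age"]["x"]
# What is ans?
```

Trace:
`entry = {"age": {"x": 180}}` → entry = {'age': {'x': 180}}
`ans = entry["age"]["x"]` → ans = 180
So ans = 180

Answer: 180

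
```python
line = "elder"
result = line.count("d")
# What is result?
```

Trace:
`line = "elder"` → line = 'elder'
`result = line.count("d")` → result = 1
So result = 1

Answer: 1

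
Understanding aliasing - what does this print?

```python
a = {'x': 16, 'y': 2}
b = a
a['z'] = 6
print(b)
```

Key concept: dict aliasing.
Step by step:
`a = {'x': 16, 'y': 2}` → a = {'x': 16, 'y': 2}
`b = a` → b = {'x': 16, 'y': 2} (same object as a)
`a['z'] = 6` → a = {'x': 16, 'y': 2, 'z': 6} (same object as b); b = {'x': 16, 'y': 2, 'z': 6} (same object as a)
`print(b)` → prints {'x': 16, 'y': 2, 'z': 6}

Answer: {'x': 16, 'y': 2, 'z': 6}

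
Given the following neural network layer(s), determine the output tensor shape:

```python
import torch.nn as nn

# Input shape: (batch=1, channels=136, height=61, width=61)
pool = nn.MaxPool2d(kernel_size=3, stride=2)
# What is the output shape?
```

Input: (1, 136, 61, 61) -> Output: (1, 136, 30, 30)

Answer: (1, 136, 30, 30)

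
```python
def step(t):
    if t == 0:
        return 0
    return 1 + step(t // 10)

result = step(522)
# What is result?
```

Count of digits of 522: 3

Answer: 3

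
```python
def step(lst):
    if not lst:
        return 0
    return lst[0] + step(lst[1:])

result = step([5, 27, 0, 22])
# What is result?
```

5 + 27 + 0 + 22 + 0 = 54

Answer: 54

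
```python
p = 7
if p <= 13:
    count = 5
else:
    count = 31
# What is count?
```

Trace:
`p = 7` → p = 7
`if p <= 13: ...` → p <= 13 is True → count = 5
So count = 5

Answer: 5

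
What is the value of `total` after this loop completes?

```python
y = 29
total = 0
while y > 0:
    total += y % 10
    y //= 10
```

Sum digits of 29
`total` takes the values: 0 → 9 → 11

Answer: 11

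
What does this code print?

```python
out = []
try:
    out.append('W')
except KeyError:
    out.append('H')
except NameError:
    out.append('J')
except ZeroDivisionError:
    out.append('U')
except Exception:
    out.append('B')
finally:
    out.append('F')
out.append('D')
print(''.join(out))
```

Execution trace: 'W' (try body, no exception) → 'F' (finally) → 'D' (after the try/except). Output: WFD

Answer: WFD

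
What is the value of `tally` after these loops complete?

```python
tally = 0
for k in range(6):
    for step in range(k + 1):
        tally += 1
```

Triangle: 1 + 2 + ... + 6
`tally` takes the values: 0 → 1 → 2 → 3 → 4 → 5 → 6 → 7 → 8 → 9 → 10 → 11 → 12 → 13 → 14 → 15 → 16 → 17 → 18 → 19 → 20 → 21

Answer: 21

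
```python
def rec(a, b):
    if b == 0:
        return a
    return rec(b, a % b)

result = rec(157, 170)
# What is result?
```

rec(157, 170) -> rec(170, 157) -> rec(157, 13) -> rec(13, 1) -> rec(1, 0) -> 1

Answer: 1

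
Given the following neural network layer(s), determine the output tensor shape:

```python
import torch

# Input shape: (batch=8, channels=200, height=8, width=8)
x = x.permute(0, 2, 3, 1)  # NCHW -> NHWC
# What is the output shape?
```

Input: (8, 200, 8, 8) -> Output: (8, 8, 8, 200)

Answer: (8, 8, 8, 200)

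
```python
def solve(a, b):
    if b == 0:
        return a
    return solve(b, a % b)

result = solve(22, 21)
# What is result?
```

solve(22, 21) -> solve(21, 1) -> solve(1, 0) -> 1

Answer: 1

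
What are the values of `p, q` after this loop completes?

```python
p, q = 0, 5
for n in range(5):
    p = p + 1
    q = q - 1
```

p goes 0→5, q goes 5→0
`p, q` takes the values: (0, 5) → (1, 5) → (1, 4) → (2, 4) → (2, 3) → (3, 3) → (3, 2) → (4, 2) → (4, 1) → (5, 1) → (5, 0)

Answer: 5, 0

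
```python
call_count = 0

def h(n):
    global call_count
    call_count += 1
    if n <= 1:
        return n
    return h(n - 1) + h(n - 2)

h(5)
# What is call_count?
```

Calls(n) = 1 + Calls(n-1) + Calls(n-2); Calls(0)=Calls(1)=1. For n=5 this gives 15.

Answer: 15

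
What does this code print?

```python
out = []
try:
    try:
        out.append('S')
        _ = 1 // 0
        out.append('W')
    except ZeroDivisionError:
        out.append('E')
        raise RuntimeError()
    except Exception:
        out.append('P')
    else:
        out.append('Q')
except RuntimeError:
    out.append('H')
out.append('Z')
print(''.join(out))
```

Execution trace: 'S' (inner try body) → 'E' (inner except ZeroDivisionError) → 'H' (outer except RuntimeError) → 'Z' (after the try/except). Output: SEHZ

Answer: SEHZ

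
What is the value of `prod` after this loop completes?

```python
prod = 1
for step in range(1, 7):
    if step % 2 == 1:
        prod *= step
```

Product of odd numbers 1 to 6
`prod` takes the values: 1 → 3 → 15

Answer: 15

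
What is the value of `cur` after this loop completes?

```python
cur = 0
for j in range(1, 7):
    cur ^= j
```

XOR of 1 to 6
`cur` takes the values: 0 → 1 → 3 → 0 → 4 → 1 → 7

Answer: 7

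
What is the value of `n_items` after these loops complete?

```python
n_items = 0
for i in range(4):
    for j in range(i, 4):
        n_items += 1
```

Upper triangle: 4 + 3 + ... + 1
`n_items` takes the values: 0 → 1 → 2 → 3 → 4 → 5 → 6 → 7 → 8 → 9 → 10

Answer: 10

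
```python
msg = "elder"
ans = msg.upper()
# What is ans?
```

Trace:
`msg = "elder"` → msg = 'elder'
`ans = msg.upper()` → ans = 'ELDER'
So ans = 'ELDER'

Answer: 'ELDER'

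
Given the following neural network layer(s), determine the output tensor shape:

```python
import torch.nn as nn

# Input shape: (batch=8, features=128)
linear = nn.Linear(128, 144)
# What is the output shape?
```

Input: (8, 128) -> Output: (8, 144)

Answer: (8, 144)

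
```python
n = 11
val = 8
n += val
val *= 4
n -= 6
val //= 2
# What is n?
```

Trace:
`n = 11` → n = 11
`val = 8` → val = 8
`n += val` → n = 19
`val *= 4` → val = 32
`n -= 6` → n = 13
`val //= 2` → val = 16
So n = 13

Answer: 13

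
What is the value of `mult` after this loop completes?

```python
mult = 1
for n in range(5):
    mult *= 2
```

2^5 = 32
`mult` takes the values: 1 → 2 → 4 → 8 → 16 → 32

Answer: 32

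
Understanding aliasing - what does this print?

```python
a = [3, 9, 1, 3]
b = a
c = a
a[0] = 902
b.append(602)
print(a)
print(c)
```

Key concept: multiple aliases.
Step by step:
`a = [3, 9, 1, 3]` → a = [3, 9, 1, 3]
`b = a` → b = [3, 9, 1, 3] (same object as a)
`c = a` → c = [3, 9, 1, 3] (same object as a, b)
`a[0] = 902` → a = [902, 9, 1, 3] (same object as b, c); b = [902, 9, 1, 3] (same object as a, c); c = [902, 9, 1, 3] (same object as a, b)
`b.append(602)` → a = [902, 9, 1, 3, 602] (same object as b, c); b = [902, 9, 1, 3, 602] (same object as a, c); c = [902, 9, 1, 3, 602] (same object as a, b)
`print(a)` → prints [902, 9, 1, 3, 602]
`print(c)` → prints [902, 9, 1, 3, 602]

Answer:
[902, 9, 1, 3, 602]
[902, 9, 1, 3, 602]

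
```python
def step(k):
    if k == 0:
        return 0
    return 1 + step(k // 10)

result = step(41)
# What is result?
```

Count of digits of 41: 2

Answer: 2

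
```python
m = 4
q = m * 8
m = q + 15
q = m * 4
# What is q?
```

Trace:
`m = 4` → m = 4
`q = m * 8` → q = 32
`m = q + 15` → m = 47
`q = m * 4` → q = 188
So q = 188

Answer: 188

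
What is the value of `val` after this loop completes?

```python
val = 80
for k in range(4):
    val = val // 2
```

Halve 4 times: 80 // 2^4 = 5
`val` takes the values: 80 → 40 → 20 → 10 → 5

Answer: 5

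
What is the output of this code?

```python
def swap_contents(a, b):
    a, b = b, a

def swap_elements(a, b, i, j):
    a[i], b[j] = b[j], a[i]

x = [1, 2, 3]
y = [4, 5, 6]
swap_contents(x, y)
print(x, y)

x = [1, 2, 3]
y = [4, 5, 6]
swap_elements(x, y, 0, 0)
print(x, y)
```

Key concept: parameter rebinding vs mutation.
Step by step:
`x = [1, 2, 3]` → x = [1, 2, 3]
`y = [4, 5, 6]` → y = [4, 5, 6]
`swap_contents(x, y)` → no visible change to tracked variables
`print(x, y)` → prints [1, 2, 3] [4, 5, 6]
`x = [1, 2, 3]` → x = [1, 2, 3]
`y = [4, 5, 6]` → y = [4, 5, 6]
`swap_elements(x, y, 0, 0)` → x = [4, 2, 3]; y = [1, 5, 6]
`print(x, y)` → prints [4, 2, 3] [1, 5, 6]

Answer:
[1, 2, 3] [4, 5, 6]
[4, 2, 3] [1, 5, 6]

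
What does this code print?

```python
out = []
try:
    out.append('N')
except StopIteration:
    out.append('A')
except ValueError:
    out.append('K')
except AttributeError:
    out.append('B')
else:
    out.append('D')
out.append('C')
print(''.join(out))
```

Execution trace: 'N' (try body, no exception) → 'D' (else) → 'C' (after the try/except). Output: NDC

Answer: NDC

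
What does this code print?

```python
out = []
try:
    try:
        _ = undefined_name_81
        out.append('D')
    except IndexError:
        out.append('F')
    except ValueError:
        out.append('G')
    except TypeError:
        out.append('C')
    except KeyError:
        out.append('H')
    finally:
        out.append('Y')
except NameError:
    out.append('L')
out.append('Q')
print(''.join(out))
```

Execution trace: 'Y' (finally) → 'L' (outer except NameError) → 'Q' (after the try/except). Output: YLQ

Answer: YLQ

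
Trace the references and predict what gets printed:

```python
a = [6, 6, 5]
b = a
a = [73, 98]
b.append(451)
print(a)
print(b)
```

Key concept: rebinding vs mutation: a is rebound to a new list, b still points at the original.
Step by step:
`a = [6, 6, 5]` → a = [6, 6, 5]
`b = a` → b = [6, 6, 5] (same object as a)
`a = [73, 98]` → a = [73, 98]
`b.append(451)` → b = [6, 6, 5, 451]
`print(a)` → prints [73, 98]
`print(b)` → prints [6, 6, 5, 451]

Answer:
[73, 98]
[6, 6, 5, 451]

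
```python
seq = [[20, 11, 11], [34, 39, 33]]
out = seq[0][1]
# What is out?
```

Trace:
`seq = [[20, 11, 11], [34, 39, 33]]` → seq = [[20, 11, 11], [34, 39, 33]]
`out = seq[0][1]` → out = 11
So out = 11

Answer: 11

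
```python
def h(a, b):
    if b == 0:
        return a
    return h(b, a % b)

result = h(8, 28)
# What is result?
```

h(8, 28) -> h(28, 8) -> h(8, 4) -> h(4, 0) -> 4

Answer: 4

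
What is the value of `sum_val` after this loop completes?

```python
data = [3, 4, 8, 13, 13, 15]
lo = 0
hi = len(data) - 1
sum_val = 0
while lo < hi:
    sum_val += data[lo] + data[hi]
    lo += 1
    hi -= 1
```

Sum of pairs from ends
`sum_val` takes the values: 0 → 18 → 35 → 56

Answer: 56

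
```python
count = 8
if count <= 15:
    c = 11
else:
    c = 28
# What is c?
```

Trace:
`count = 8` → count = 8
`if count <= 15: ...` → count <= 15 is True → c = 11
So c = 11

Answer: 11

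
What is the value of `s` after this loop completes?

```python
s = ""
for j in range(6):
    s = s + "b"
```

Repeat 'b' 6 times
`s` takes the values: "" → "b" → "bb" → "bbb" → "bbbb" → "bbbbb" → "bbbbbb"

Answer: "bbbbbb"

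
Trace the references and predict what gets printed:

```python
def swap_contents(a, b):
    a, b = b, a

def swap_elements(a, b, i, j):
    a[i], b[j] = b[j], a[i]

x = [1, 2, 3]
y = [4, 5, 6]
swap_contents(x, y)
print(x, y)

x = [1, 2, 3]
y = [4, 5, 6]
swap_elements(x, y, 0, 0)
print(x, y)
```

Key concept: parameter rebinding vs mutation.
Step by step:
`x = [1, 2, 3]` → x = [1, 2, 3]
`y = [4, 5, 6]` → y = [4, 5, 6]
`swap_contents(x, y)` → no visible change to tracked variables
`print(x, y)` → prints [1, 2, 3] [4, 5, 6]
`x = [1, 2, 3]` → x = [1, 2, 3]
`y = [4, 5, 6]` → y = [4, 5, 6]
`swap_elements(x, y, 0, 0)` → x = [4, 2, 3]; y = [1, 5, 6]
`print(x, y)` → prints [4, 2, 3] [1, 5, 6]

Answer:
[1, 2, 3] [4, 5, 6]
[4, 2, 3] [1, 5, 6]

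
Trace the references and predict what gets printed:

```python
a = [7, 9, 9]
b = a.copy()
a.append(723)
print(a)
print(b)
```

Key concept: list.copy() creates independent copy.
Step by step:
`a = [7, 9, 9]` → a = [7, 9, 9]
`b = a.copy()` → b = [7, 9, 9]
`a.append(723)` → a = [7, 9, 9, 723]
`print(a)` → prints [7, 9, 9, 723]
`print(b)` → prints [7, 9, 9]

Answer:
[7, 9, 9, 723]
[7, 9, 9]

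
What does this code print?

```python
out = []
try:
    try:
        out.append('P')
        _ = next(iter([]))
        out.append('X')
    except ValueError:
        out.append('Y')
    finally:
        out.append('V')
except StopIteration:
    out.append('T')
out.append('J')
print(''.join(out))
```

Execution trace: 'P' (inner try body) → 'V' (inner finally) → 'T' (outer except StopIteration) → 'J' (after the try/except). Output: PVTJ

Answer: PVTJ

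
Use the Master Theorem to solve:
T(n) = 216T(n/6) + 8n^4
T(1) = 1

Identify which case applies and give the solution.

a=216, b=6, f(n)=8n^4. log_6(216) = 3. Since c=4 > 3 and the regularity condition holds (216(n/6)^4 = (216/6^4)n^4 with 216/6^4 < 1), Case 3 applies: T(n) = Θ(f(n)) = O(n^4).

Answer: O(n^4) - Case 3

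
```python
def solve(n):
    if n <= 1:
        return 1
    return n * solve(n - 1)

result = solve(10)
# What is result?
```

solve(10) = 10 * 9 * 8 * 7 * 6 * 5 * 4 * 3 * 2 * 1 = 3628800

Answer: 3628800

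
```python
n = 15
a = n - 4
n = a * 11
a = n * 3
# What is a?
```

Trace:
`n = 15` → n = 15
`a = n - 4` → a = 11
`n = a * 11` → n = 121
`a = n * 3` → a = 363
So a = 363

Answer: 363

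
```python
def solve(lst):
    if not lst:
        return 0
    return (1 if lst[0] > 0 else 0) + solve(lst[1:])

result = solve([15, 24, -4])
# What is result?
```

Count of positive elements in [15, 24, -4] = 2

Answer: 2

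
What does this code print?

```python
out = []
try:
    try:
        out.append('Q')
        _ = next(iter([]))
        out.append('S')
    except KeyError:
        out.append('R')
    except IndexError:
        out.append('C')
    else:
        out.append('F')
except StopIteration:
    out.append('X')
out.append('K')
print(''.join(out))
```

Execution trace: 'Q' (try body) → 'X' (outer except StopIteration) → 'K' (after the try/except). Output: QXK

Answer: QXK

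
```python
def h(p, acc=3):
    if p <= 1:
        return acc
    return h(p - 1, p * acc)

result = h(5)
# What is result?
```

Accumulator trace (n, acc): (5, 3) -> (4, 15) -> (3, 60) -> (2, 180) -> (1, 360) -> return 360

Answer: 360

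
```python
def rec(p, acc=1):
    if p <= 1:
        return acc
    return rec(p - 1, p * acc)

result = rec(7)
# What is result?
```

Accumulator trace (n, acc): (7, 1) -> (6, 7) -> (5, 42) -> (4, 210) -> (3, 840) -> (2, 2520) -> (1, 5040) -> return 5040

Answer: 5040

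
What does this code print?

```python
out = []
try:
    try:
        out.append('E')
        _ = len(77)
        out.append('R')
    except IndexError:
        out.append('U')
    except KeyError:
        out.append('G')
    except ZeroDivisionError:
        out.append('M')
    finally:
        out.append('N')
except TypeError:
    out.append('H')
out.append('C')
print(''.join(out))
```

Execution trace: 'E' (inner try body) → 'N' (inner finally) → 'H' (outer except TypeError) → 'C' (after the try/except). Output: ENHC

Answer: ENHC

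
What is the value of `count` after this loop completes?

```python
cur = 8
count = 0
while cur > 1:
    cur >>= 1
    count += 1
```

Count right shifts until 1
`count` takes the values: 0 → 1 → 2 → 3

Answer: 3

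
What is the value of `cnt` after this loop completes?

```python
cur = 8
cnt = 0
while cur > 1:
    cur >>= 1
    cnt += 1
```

Count right shifts until 1
`cnt` takes the values: 0 → 1 → 2 → 3

Answer: 3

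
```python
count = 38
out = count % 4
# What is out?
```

Trace:
`count = 38` → count = 38
`out = count % 4` → out = 2
So out = 2

Answer: 2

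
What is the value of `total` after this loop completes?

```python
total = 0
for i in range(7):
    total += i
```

Sum of 0 to 6 = 21
`total` takes the values: 0 → 1 → 3 → 6 → 10 → 15 → 21

Answer: 21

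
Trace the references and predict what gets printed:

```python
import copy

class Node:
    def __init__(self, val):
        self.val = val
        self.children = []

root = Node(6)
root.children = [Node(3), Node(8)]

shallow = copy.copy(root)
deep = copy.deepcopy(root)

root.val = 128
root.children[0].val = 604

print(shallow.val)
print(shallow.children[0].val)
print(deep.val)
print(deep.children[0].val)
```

Key concept: deep copy with custom objects.
Step by step:
`root = Node(6)` → root = Node(val=6, children=[])
`root.children = [Node(3), Node(8)]` → root = Node(val=6, children=[Node(val=3, children=[]), Node(val=8, children=[])])
`shallow = copy.copy(root)` → shallow = Node(val=6, children=[Node(val=3, children=[]), Node(val=8, children=[])])
`deep = copy.deepcopy(root)` → deep = Node(val=6, children=[Node(val=3, children=[]), Node(val=8, children=[])])
`root.val = 128` → root = Node(val=128, children=[Node(val=3, children=[]), Node(val=8, children=[])])
`root.children[0].val = 604` → root = Node(val=128, children=[Node(val=604, children=[]), Node(val=8, children=[])]); shallow = Node(val=6, children=[Node(val=604, children=[]), Node(val=8, children=[])])
`print(shallow.val)` → prints 6
`print(shallow.children[0].val)` → prints 604
`print(deep.val)` → prints 6
`print(deep.children[0].val)` → prints 3

Answer:
6
604
6
3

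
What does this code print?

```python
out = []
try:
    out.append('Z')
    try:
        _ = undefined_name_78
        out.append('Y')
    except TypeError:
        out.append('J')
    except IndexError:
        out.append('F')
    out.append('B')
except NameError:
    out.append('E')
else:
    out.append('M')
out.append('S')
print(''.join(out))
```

Execution trace: 'Z' (try body) → 'E' (except NameError) → 'S' (after the try/except). Output: ZES

Answer: ZES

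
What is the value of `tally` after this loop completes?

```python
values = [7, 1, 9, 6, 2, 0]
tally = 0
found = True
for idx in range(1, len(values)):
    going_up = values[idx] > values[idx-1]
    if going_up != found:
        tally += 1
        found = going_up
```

Count direction changes in [7, 1, 9, 6, 2, 0]
`tally` takes the values: 0 → 1 → 2 → 3

Answer: 3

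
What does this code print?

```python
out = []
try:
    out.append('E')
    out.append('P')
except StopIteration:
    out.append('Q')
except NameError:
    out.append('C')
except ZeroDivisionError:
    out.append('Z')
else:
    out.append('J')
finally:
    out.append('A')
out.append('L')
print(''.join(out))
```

Execution trace: 'E' (try body) → 'P' (try body, no exception) → 'J' (else) → 'A' (finally) → 'L' (after the try/except). Output: EPJAL

Answer: EPJAL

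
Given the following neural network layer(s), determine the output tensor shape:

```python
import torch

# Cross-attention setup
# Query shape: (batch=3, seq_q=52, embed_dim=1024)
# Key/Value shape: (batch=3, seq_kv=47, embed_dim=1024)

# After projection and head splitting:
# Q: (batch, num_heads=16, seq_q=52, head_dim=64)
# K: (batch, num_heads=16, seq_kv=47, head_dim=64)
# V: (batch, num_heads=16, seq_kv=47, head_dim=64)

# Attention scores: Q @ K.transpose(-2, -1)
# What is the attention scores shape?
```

Input: (3, 52, 1024) -> Output: (3, 16, 52, 47)

Answer: (3, 16, 52, 47)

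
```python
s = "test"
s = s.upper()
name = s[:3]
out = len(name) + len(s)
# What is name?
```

Trace:
`s = "test"` → s = 'test'
`s = s.upper()` → s = 'TEST'
`name = s[:3]` → name = 'TES'
`out = len(name) + len(s)` → out = 7
So name = 'TES'

Answer: 'TES'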